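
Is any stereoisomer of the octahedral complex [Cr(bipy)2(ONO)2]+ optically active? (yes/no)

yes

In an octahedral complex each vertex has one trans partner and four cis neighbours.
Each bipy is bidentate and must span two cis positions.
Systematic placement gives 2 geometric isomers: ONO trans; ONO cis (chiral).
One of these lacks any improper symmetry element and so occurs as an enantiomeric pair, giving 2 + 1 = 3 stereoisomers in total.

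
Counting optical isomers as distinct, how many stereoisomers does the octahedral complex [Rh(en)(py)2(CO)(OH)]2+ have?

In an octahedral complex each vertex has one trans partner and four cis neighbours.
Each en is bidentate and must span two cis positions.
Working through the distinct placements yields 4 geometric isomers: py cis (3 arrangements, 2 chiral); py trans.
Of these, 2 lack any improper symmetry element and so occur as enantiomeric pairs, giving 4 + 2 = 6 stereoisomers in total.

6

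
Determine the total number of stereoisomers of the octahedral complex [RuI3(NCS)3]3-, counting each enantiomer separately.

An octahedron has six vertices in three trans pairs; every non-trans pair is cis.
There are 2 geometric isomers: I mer; I fac.
Each arrangement has an internal mirror plane or centre of symmetry, so none is chiral.

2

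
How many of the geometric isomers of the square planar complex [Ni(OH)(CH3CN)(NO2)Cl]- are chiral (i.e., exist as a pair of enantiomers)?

A square has two trans pairs of vertices; adjacent vertices are cis.
Systematic placement gives 3 geometric isomers: (CH3CN/NO2 trans, Cl/OH trans); (CH3CN/OH trans, Cl/NO2 trans); (CH3CN/Cl trans, NO2/OH trans).
Each arrangement has an internal mirror plane or centre of symmetry, so none is chiral.

0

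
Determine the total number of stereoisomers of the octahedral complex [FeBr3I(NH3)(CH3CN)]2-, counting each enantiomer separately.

5

There are 4 geometric isomers: Br mer (3 arrangements); Br fac (chiral).
One of these lacks any improper symmetry element and so occurs as an enantiomeric pair, giving 4 + 1 = 5 stereoisomers in total.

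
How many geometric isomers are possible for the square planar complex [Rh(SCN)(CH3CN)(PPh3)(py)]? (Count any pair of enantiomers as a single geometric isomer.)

There are 3 geometric isomers: (CH3CN/SCN trans, PPh3/py trans); (CH3CN/py trans, PPh3/SCN trans); (CH3CN/PPh3 trans, SCN/py trans).

3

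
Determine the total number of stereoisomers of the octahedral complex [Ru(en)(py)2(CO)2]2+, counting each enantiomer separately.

4

An octahedron has six vertices in three trans pairs; every non-trans pair is cis.
Each en is bidentate and must span two cis positions.
The distinct arrangements are (3 in all): py cis, CO trans; py trans, CO cis; py cis, CO cis (chiral).
One of these lacks any improper symmetry element and so occurs as an enantiomeric pair, giving 3 + 1 = 4 stereoisomers in total.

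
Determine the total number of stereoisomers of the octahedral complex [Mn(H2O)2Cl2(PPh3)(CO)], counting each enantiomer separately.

8

Working through the distinct placements yields 6 geometric isomers: H2O cis, Cl cis (3 arrangements, 2 chiral); H2O trans, Cl cis; H2O cis, Cl trans; H2O trans, Cl trans.
Of these, 2 lack any improper symmetry element and so occur as enantiomeric pairs, giving 6 + 2 = 8 stereoisomers in total.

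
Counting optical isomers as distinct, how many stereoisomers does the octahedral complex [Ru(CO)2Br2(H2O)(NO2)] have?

8

An octahedron has six vertices in three trans pairs; every non-trans pair is cis.
There are 6 geometric isomers: CO trans, Br trans; CO cis, Br trans; CO cis, Br cis (3 arrangements, 2 chiral); CO trans, Br cis.
Of these, 2 lack any improper symmetry element and so occur as enantiomeric pairs, giving 6 + 2 = 8 stereoisomers in total.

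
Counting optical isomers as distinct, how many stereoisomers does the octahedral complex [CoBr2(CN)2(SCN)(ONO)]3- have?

An octahedron has six vertices in three trans pairs; every non-trans pair is cis.
There are 6 geometric isomers: Br trans, CN trans; Br trans, CN cis; Br cis, CN cis (3 arrangements, 2 chiral); Br cis, CN trans.
Of these, 2 lack any improper symmetry element and so occur as enantiomeric pairs, giving 6 + 2 = 8 stereoisomers in total.

8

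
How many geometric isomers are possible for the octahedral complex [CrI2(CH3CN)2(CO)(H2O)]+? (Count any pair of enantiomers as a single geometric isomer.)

In an octahedral complex each vertex has one trans partner and four cis neighbours.
Working through the distinct placements yields 6 geometric isomers: I trans, CH3CN trans; I cis, CH3CN trans; I trans, CH3CN cis; I cis, CH3CN cis (3 arrangements, 2 chiral).

6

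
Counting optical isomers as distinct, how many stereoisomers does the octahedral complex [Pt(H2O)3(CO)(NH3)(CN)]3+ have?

The six octahedral sites form three mutually perpendicular trans pairs.
Systematic placement gives 4 geometric isomers: H2O mer (3 arrangements); H2O fac (chiral).
One of these lacks any improper symmetry element and so occurs as an enantiomeric pair, giving 4 + 1 = 5 stereoisomers in total.

5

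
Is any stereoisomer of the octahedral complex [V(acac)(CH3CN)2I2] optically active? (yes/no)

The six octahedral sites form three mutually perpendicular trans pairs.
Each acac is bidentate and must span two cis positions.
Working through the distinct placements yields 3 geometric isomers: CH3CN trans, I cis; CH3CN cis, I cis (chiral); CH3CN cis, I trans.
One of these lacks any improper symmetry element and so occurs as an enantiomeric pair, giving 3 + 1 = 4 stereoisomers in total.

yes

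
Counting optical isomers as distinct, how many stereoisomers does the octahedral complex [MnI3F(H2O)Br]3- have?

In an octahedral complex each vertex has one trans partner and four cis neighbours.
Systematic placement gives 4 geometric isomers: I mer (3 arrangements); I fac (chiral).
One of these lacks any improper symmetry element and so occurs as an enantiomeric pair, giving 4 + 1 = 5 stereoisomers in total.

5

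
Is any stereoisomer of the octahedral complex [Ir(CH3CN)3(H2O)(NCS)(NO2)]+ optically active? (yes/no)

yes

There are 4 geometric isomers: CH3CN mer (3 arrangements); CH3CN fac (chiral).
One of these lacks any improper symmetry element and so occurs as an enantiomeric pair, giving 4 + 1 = 5 stereoisomers in total.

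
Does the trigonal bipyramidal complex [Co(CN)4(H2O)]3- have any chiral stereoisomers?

no

In a trigonal bipyramid the two axial positions differ from the three equatorial ones.
Working through the distinct placements yields 2 geometric isomers: H2O equatorial; H2O axial.
Each arrangement has an internal mirror plane or centre of symmetry, so none is chiral.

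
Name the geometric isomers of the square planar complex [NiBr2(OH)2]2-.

cis and trans

A square has two trans pairs of vertices; adjacent vertices are cis.
Systematic placement gives 2 geometric isomers: Br cis; Br trans.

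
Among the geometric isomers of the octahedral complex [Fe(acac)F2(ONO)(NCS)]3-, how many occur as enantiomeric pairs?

2

In an octahedral complex each vertex has one trans partner and four cis neighbours.
Each acac is bidentate and must span two cis positions.
Working through the distinct placements yields 4 geometric isomers: F trans; F cis (3 arrangements, 2 chiral).
Of these, 2 lack any improper symmetry element and so occur as enantiomeric pairs, giving 4 + 2 = 6 stereoisomers in total.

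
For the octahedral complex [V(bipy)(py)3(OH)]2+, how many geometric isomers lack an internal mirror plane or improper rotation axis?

An octahedron has six vertices in three trans pairs; every non-trans pair is cis.
Each bipy is bidentate and must span two cis positions.
Systematic placement gives 2 geometric isomers: py mer; py fac.
Each arrangement has an internal mirror plane or centre of symmetry, so none is chiral.

0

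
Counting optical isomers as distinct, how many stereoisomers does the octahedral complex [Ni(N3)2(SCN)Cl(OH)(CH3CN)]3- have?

In an octahedral complex each vertex has one trans partner and four cis neighbours.
Placing the ligands in turn and identifying arrangements related by rotation or reflection leaves 9 distinct geometric isomers.
Of these, 6 lack any improper symmetry element and so occur as enantiomeric pairs, giving 9 + 6 = 15 stereoisomers in total.

15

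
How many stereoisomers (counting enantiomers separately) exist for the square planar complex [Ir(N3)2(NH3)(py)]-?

In a square planar complex each vertex has one trans partner and two cis neighbours.
There are 2 geometric isomers: N3 cis; N3 trans.
Each arrangement has an internal mirror plane or centre of symmetry, so none is chiral.

2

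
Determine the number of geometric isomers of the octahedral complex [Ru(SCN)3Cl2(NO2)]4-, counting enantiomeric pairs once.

There are 3 geometric isomers: SCN mer, Cl trans; SCN mer, Cl cis; SCN fac, Cl cis.

3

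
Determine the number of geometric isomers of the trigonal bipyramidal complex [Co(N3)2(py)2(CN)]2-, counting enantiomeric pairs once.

5

Systematic enumeration (placing each ligand type in turn and discarding arrangements equivalent by rotation or reflection) gives 5 geometric isomers.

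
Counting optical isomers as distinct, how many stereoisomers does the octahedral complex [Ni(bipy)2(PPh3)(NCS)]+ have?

An octahedron has six vertices in three trans pairs; every non-trans pair is cis.
Each bipy is bidentate and must span two cis positions.
Systematic placement gives 2 geometric isomers: PPh3 and NCS mutually trans; PPh3 and NCS mutually cis (chiral).
One of these lacks any improper symmetry element and so occurs as an enantiomeric pair, giving 2 + 1 = 3 stereoisomers in total.

3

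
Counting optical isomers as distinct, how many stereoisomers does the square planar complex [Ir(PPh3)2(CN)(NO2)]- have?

Working through the distinct placements yields 2 geometric isomers: PPh3 cis; PPh3 trans.
Each arrangement has an internal mirror plane or centre of symmetry, so none is chiral.

2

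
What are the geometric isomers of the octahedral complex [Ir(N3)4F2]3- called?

cis and trans

An octahedron has six vertices in three trans pairs; every non-trans pair is cis.
There are 2 geometric isomers: F trans; F cis.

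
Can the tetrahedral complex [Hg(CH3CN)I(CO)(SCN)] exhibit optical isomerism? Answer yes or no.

Only one geometric arrangement is possible; it has no improper symmetry element, so it exists as a pair of enantiomers (2 stereoisomers).

yes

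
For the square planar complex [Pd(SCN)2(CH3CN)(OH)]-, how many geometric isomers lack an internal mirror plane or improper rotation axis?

In a square planar complex each vertex has one trans partner and two cis neighbours.
The distinct arrangements are (2 in all): SCN cis; SCN trans.
Each arrangement has an internal mirror plane or centre of symmetry, so none is chiral.

0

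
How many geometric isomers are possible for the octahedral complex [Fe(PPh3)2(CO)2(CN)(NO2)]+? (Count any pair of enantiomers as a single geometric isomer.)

In an octahedral complex each vertex has one trans partner and four cis neighbours.
The distinct arrangements are (6 in all): PPh3 trans, CO cis; PPh3 cis, CO cis (3 arrangements, 2 chiral); PPh3 trans, CO trans; PPh3 cis, CO trans.

6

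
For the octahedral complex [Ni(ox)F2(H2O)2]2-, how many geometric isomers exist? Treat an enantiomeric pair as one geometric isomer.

Each ox is bidentate and must span two cis positions.
There are 3 geometric isomers: F trans, H2O cis; F cis, H2O cis (chiral); F cis, H2O trans.

3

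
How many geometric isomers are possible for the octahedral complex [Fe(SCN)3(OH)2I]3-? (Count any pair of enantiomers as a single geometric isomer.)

The six octahedral sites form three mutually perpendicular trans pairs.
Systematic placement gives 3 geometric isomers: SCN mer, OH cis; SCN mer, OH trans; SCN fac, OH cis.

3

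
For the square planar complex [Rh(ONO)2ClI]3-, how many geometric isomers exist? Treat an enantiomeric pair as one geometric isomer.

2

A square has two trans pairs of vertices; adjacent vertices are cis.
The distinct arrangements are (2 in all): ONO cis; ONO trans.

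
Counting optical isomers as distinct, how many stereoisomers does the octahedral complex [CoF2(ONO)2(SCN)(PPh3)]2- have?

Systematic placement gives 6 geometric isomers: F trans, ONO trans; F trans, ONO cis; F cis, ONO cis (3 arrangements, 2 chiral); F cis, ONO trans.
Of these, 2 lack any improper symmetry element and so occur as enantiomeric pairs, giving 6 + 2 = 8 stereoisomers in total.

8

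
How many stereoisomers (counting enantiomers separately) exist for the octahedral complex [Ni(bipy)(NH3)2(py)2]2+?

An octahedron has six vertices in three trans pairs; every non-trans pair is cis.
Each bipy is bidentate and must span two cis positions.
Working through the distinct placements yields 3 geometric isomers: NH3 trans, py cis; NH3 cis, py trans; NH3 cis, py cis (chiral).
One of these lacks any improper symmetry element and so occurs as an enantiomeric pair, giving 3 + 1 = 4 stereoisomers in total.

4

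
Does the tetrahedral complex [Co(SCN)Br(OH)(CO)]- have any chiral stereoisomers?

In a tetrahedral complex all four positions are equivalent and every pair of ligands is adjacent — there is no cis/trans distinction.
Only one geometric arrangement is possible; it has no improper symmetry element, so it exists as a pair of enantiomers (2 stereoisomers).

yes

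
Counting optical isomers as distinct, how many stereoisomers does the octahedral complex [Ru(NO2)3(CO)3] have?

In an octahedral complex each vertex has one trans partner and four cis neighbours.
Working through the distinct placements yields 2 geometric isomers: NO2 mer; NO2 fac.
Each arrangement has an internal mirror plane or centre of symmetry, so none is chiral.

2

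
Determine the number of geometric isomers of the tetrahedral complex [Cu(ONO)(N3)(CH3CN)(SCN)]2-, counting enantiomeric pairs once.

1

All four vertices of a tetrahedron are equivalent and mutually adjacent, so cis/trans isomerism cannot arise.
Only one geometric arrangement is possible; it has no improper symmetry element, so it exists as a pair of enantiomers (2 stereoisomers).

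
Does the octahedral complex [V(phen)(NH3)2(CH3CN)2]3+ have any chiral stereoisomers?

An octahedron has six vertices in three trans pairs; every non-trans pair is cis.
Each phen is bidentate and must span two cis positions.
Working through the distinct placements yields 3 geometric isomers: NH3 cis, CH3CN trans; NH3 cis, CH3CN cis (chiral); NH3 trans, CH3CN cis.
One of these lacks any improper symmetry element and so occurs as an enantiomeric pair, giving 3 + 1 = 4 stereoisomers in total.

yes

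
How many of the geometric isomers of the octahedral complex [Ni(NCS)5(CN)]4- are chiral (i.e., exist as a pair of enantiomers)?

0

Only one geometric arrangement is possible.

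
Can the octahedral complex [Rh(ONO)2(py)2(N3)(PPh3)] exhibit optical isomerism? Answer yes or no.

In an octahedral complex each vertex has one trans partner and four cis neighbours.
There are 6 geometric isomers: ONO cis, py trans; ONO cis, py cis (3 arrangements, 2 chiral); ONO trans, py trans; ONO trans, py cis.
Of these, 2 lack any improper symmetry element and so occur as enantiomeric pairs, giving 6 + 2 = 8 stereoisomers in total.

yes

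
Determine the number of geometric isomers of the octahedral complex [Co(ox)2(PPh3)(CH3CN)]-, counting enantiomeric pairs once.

The six octahedral sites form three mutually perpendicular trans pairs.
Each ox is bidentate and must span two cis positions.
Systematic placement gives 2 geometric isomers: PPh3 and CH3CN mutually trans; PPh3 and CH3CN mutually cis (chiral).

2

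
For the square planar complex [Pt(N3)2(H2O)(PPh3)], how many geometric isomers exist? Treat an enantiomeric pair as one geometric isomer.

Systematic placement gives 2 geometric isomers: N3 cis; N3 trans.

2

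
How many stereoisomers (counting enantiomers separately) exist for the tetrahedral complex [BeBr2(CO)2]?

In a tetrahedral complex all four positions are equivalent and every pair of ligands is adjacent — there is no cis/trans distinction.
Only one geometric arrangement is possible.

1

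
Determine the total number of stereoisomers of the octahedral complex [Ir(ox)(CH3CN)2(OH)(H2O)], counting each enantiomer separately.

6

An octahedron has six vertices in three trans pairs; every non-trans pair is cis.
Each ox is bidentate and must span two cis positions.
The distinct arrangements are (4 in all): CH3CN trans; CH3CN cis (3 arrangements, 2 chiral).
Of these, 2 lack any improper symmetry element and so occur as enantiomeric pairs, giving 4 + 2 = 6 stereoisomers in total.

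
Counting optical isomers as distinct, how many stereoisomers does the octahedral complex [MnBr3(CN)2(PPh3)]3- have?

3

The six octahedral sites form three mutually perpendicular trans pairs.
There are 3 geometric isomers: Br mer, CN cis; Br mer, CN trans; Br fac, CN cis.
Each arrangement has an internal mirror plane or centre of symmetry, so none is chiral.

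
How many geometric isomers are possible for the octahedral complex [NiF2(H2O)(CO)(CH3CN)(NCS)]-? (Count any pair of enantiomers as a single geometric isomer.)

9

Systematic enumeration (placing each ligand type in turn and discarding arrangements equivalent by rotation or reflection) gives 9 geometric isomers.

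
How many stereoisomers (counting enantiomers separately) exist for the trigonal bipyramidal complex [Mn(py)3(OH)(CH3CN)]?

4

In a trigonal bipyramid the two axial positions differ from the three equatorial ones.
Working through the distinct placements yields 4 geometric isomers: OH axial, CH3CN axial; OH equatorial, CH3CN axial; OH axial, CH3CN equatorial; OH equatorial, CH3CN equatorial.
Each arrangement has an internal mirror plane or centre of symmetry, so none is chiral.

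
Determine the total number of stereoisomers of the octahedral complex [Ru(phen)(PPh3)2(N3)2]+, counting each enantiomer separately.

4

The six octahedral sites form three mutually perpendicular trans pairs.
Each phen is bidentate and must span two cis positions.
The distinct arrangements are (3 in all): PPh3 cis, N3 trans; PPh3 cis, N3 cis (chiral); PPh3 trans, N3 cis.
One of these lacks any improper symmetry element and so occurs as an enantiomeric pair, giving 3 + 1 = 4 stereoisomers in total.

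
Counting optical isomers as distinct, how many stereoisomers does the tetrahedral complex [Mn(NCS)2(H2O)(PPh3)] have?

All four vertices of a tetrahedron are equivalent and mutually adjacent, so cis/trans isomerism cannot arise.
Only one geometric arrangement is possible.

1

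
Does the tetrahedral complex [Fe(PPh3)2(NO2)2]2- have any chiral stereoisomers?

no

In a tetrahedral complex all four positions are equivalent and every pair of ligands is adjacent — there is no cis/trans distinction.
Only one geometric arrangement is possible.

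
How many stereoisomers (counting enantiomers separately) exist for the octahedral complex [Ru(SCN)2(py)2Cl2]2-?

6

In an octahedral complex each vertex has one trans partner and four cis neighbours.
Systematic placement gives 5 geometric isomers: SCN trans, py trans, Cl trans; SCN cis, py cis, Cl trans; SCN cis, py trans, Cl cis; SCN cis, py cis, Cl cis (chiral); SCN trans, py cis, Cl cis.
One of these lacks any improper symmetry element and so occurs as an enantiomeric pair, giving 5 + 1 = 6 stereoisomers in total.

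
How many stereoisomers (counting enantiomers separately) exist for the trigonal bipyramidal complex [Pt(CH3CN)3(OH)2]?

3

A trigonal bipyramid has two axial and three equatorial sites, which are chemically inequivalent.
Systematic placement gives 3 geometric isomers: OH both equatorial; OH one axial, one equatorial; OH both axial.
Each arrangement has an internal mirror plane or centre of symmetry, so none is chiral.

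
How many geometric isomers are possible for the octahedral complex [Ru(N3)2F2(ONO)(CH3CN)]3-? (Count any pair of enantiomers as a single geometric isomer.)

6

In an octahedral complex each vertex has one trans partner and four cis neighbours.
There are 6 geometric isomers: N3 cis, F cis (3 arrangements, 2 chiral); N3 trans, F cis; N3 cis, F trans; N3 trans, F trans.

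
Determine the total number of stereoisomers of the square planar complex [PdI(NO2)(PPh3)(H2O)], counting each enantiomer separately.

3

A square has two trans pairs of vertices; adjacent vertices are cis.
The distinct arrangements are (3 in all): (H2O/NO2 trans, I/PPh3 trans); (H2O/PPh3 trans, I/NO2 trans); (H2O/I trans, NO2/PPh3 trans).
Each arrangement has an internal mirror plane or centre of symmetry, so none is chiral.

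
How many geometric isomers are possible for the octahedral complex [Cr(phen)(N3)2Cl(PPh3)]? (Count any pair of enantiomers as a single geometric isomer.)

An octahedron has six vertices in three trans pairs; every non-trans pair is cis.
Each phen is bidentate and must span two cis positions.
Systematic placement gives 4 geometric isomers: N3 cis (3 arrangements, 2 chiral); N3 trans.

4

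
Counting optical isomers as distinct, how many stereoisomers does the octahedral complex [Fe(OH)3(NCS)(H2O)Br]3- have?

5

An octahedron has six vertices in three trans pairs; every non-trans pair is cis.
The distinct arrangements are (4 in all): OH mer (3 arrangements); OH fac (chiral).
One of these lacks any improper symmetry element and so occurs as an enantiomeric pair, giving 4 + 1 = 5 stereoisomers in total.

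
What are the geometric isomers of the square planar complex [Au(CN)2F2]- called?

In a square planar complex each vertex has one trans partner and two cis neighbours.
Working through the distinct placements yields 2 geometric isomers: CN cis; CN trans.

cis and trans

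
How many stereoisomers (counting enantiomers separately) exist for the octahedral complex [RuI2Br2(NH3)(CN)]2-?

8

An octahedron has six vertices in three trans pairs; every non-trans pair is cis.
Working through the distinct placements yields 6 geometric isomers: I cis, Br trans; I trans, Br trans; I cis, Br cis (3 arrangements, 2 chiral); I trans, Br cis.
Of these, 2 lack any improper symmetry element and so occur as enantiomeric pairs, giving 6 + 2 = 8 stereoisomers in total.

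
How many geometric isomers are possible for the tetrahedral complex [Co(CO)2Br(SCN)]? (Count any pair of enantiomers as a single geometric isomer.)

1

All four vertices of a tetrahedron are equivalent and mutually adjacent, so cis/trans isomerism cannot arise.
Only one geometric arrangement is possible.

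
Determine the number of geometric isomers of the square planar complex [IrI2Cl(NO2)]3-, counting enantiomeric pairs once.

2

There are 2 geometric isomers: I cis; I trans.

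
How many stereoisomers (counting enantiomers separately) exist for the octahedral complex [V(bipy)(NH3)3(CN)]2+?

In an octahedral complex each vertex has one trans partner and four cis neighbours.
Each bipy is bidentate and must span two cis positions.
Working through the distinct placements yields 2 geometric isomers: NH3 fac; NH3 mer.
Each arrangement has an internal mirror plane or centre of symmetry, so none is chiral.

2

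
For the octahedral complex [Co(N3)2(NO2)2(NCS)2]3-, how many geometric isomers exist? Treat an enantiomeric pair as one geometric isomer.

The distinct arrangements are (5 in all): N3 trans, NO2 trans, NCS trans; N3 trans, NO2 cis, NCS cis; N3 cis, NO2 trans, NCS cis; N3 cis, NO2 cis, NCS cis (chiral); N3 cis, NO2 cis, NCS trans.

5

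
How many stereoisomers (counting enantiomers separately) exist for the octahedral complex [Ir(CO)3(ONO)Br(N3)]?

5

Systematic placement gives 4 geometric isomers: CO mer (3 arrangements); CO fac (chiral).
One of these lacks any improper symmetry element and so occurs as an enantiomeric pair, giving 4 + 1 = 5 stereoisomers in total.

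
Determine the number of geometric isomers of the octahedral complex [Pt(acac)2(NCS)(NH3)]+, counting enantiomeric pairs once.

The six octahedral sites form three mutually perpendicular trans pairs.
Each acac is bidentate and must span two cis positions.
There are 2 geometric isomers: NCS and NH3 mutually trans; NCS and NH3 mutually cis (chiral).

2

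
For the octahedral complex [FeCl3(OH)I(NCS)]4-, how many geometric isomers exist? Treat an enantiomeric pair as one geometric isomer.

An octahedron has six vertices in three trans pairs; every non-trans pair is cis.
There are 4 geometric isomers: Cl mer (3 arrangements); Cl fac (chiral).

4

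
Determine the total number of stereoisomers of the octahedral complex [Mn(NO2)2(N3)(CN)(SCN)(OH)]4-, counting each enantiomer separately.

15

An octahedron has six vertices in three trans pairs; every non-trans pair is cis.
Placing the ligands in turn and identifying arrangements related by rotation or reflection leaves 9 distinct geometric isomers.
Of these, 6 lack any improper symmetry element and so occur as enantiomeric pairs, giving 9 + 6 = 15 stereoisomers in total.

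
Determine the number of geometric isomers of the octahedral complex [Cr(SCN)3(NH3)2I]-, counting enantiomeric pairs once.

An octahedron has six vertices in three trans pairs; every non-trans pair is cis.
Working through the distinct placements yields 3 geometric isomers: SCN mer, NH3 cis; SCN mer, NH3 trans; SCN fac, NH3 cis.

3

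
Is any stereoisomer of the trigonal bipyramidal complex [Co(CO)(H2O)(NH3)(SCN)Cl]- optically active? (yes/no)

Placing the ligands in turn and identifying arrangements related by rotation or reflection leaves 10 distinct geometric isomers.
Of these, 10 lack any improper symmetry element and so occur as enantiomeric pairs, giving 10 + 10 = 20 stereoisomers in total.

yes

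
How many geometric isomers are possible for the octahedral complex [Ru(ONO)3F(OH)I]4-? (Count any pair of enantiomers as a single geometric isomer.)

Systematic placement gives 4 geometric isomers: ONO mer (3 arrangements); ONO fac (chiral).

4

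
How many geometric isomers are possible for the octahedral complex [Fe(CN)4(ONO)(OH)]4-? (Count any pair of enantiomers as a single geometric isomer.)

The six octahedral sites form three mutually perpendicular trans pairs.
Working through the distinct placements yields 2 geometric isomers: ONO and OH mutually trans; ONO and OH mutually cis.

2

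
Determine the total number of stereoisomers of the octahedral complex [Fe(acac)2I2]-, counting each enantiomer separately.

3

The six octahedral sites form three mutually perpendicular trans pairs.
Each acac is bidentate and must span two cis positions.
Systematic placement gives 2 geometric isomers: I trans; I cis (chiral).
One of these lacks any improper symmetry element and so occurs as an enantiomeric pair, giving 2 + 1 = 3 stereoisomers in total.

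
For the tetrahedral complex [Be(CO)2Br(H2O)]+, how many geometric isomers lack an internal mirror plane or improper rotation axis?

In a tetrahedral complex all four positions are equivalent and every pair of ligands is adjacent — there is no cis/trans distinction.
Only one geometric arrangement is possible.

0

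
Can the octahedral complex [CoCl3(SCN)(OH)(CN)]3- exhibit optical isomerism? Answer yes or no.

yes

The six octahedral sites form three mutually perpendicular trans pairs.
Working through the distinct placements yields 4 geometric isomers: Cl mer (3 arrangements); Cl fac (chiral).
One of these lacks any improper symmetry element and so occurs as an enantiomeric pair, giving 4 + 1 = 5 stereoisomers in total.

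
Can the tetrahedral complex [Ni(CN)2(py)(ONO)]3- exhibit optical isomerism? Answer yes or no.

no

Only one geometric arrangement is possible.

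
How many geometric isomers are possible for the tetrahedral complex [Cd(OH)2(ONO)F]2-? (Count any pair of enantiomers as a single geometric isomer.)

1

In a tetrahedral complex all four positions are equivalent and every pair of ligands is adjacent — there is no cis/trans distinction.
Only one geometric arrangement is possible.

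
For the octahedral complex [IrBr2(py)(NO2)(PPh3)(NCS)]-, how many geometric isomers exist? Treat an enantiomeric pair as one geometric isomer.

9

An octahedron has six vertices in three trans pairs; every non-trans pair is cis.
Exhaustive case analysis gives 9 geometric isomers.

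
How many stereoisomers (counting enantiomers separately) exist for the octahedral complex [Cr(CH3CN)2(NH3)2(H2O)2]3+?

Working through the distinct placements yields 5 geometric isomers: CH3CN trans, NH3 trans, H2O trans; CH3CN trans, NH3 cis, H2O cis; CH3CN cis, NH3 trans, H2O cis; CH3CN cis, NH3 cis, H2O cis (chiral); CH3CN cis, NH3 cis, H2O trans.
One of these lacks any improper symmetry element and so occurs as an enantiomeric pair, giving 5 + 1 = 6 stereoisomers in total.

6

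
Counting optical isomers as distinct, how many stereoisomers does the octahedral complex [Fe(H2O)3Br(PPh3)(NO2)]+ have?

5

In an octahedral complex each vertex has one trans partner and four cis neighbours.
There are 4 geometric isomers: H2O mer (3 arrangements); H2O fac (chiral).
One of these lacks any improper symmetry element and so occurs as an enantiomeric pair, giving 4 + 1 = 5 stereoisomers in total.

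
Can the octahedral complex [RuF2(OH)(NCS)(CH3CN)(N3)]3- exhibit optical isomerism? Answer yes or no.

yes

The six octahedral sites form three mutually perpendicular trans pairs.
Systematic enumeration (placing each ligand type in turn and discarding arrangements equivalent by rotation or reflection) gives 9 geometric isomers.
Of these, 6 lack any improper symmetry element and so occur as enantiomeric pairs, giving 9 + 6 = 15 stereoisomers in total.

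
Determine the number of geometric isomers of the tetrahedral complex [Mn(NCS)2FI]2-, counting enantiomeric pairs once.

1

In a tetrahedral complex all four positions are equivalent and every pair of ligands is adjacent — there is no cis/trans distinction.
Only one geometric arrangement is possible.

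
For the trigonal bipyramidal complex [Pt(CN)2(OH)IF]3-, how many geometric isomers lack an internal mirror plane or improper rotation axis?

3

A trigonal bipyramid has two axial and three equatorial sites, which are chemically inequivalent.
Placing the ligands in turn and identifying arrangements related by rotation or reflection leaves 7 distinct geometric isomers.
Of these, 3 lack any improper symmetry element and so occur as enantiomeric pairs, giving 7 + 3 = 10 stereoisomers in total.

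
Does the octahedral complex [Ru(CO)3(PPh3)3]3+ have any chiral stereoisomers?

In an octahedral complex each vertex has one trans partner and four cis neighbours.
The distinct arrangements are (2 in all): CO mer; CO fac.
Each arrangement has an internal mirror plane or centre of symmetry, so none is chiral.

no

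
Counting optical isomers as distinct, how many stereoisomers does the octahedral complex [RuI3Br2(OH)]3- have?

3

In an octahedral complex each vertex has one trans partner and four cis neighbours.
There are 3 geometric isomers: I mer, Br trans; I fac, Br cis; I mer, Br cis.
Each arrangement has an internal mirror plane or centre of symmetry, so none is chiral.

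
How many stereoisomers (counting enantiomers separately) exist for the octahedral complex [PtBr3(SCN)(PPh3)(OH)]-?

An octahedron has six vertices in three trans pairs; every non-trans pair is cis.
Systematic placement gives 4 geometric isomers: Br mer (3 arrangements); Br fac (chiral).
One of these lacks any improper symmetry element and so occurs as an enantiomeric pair, giving 4 + 1 = 5 stereoisomers in total.

5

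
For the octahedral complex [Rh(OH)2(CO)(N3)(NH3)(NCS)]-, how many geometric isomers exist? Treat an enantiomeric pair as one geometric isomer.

In an octahedral complex each vertex has one trans partner and four cis neighbours.
Systematic enumeration (placing each ligand type in turn and discarding arrangements equivalent by rotation or reflection) gives 9 geometric isomers.

9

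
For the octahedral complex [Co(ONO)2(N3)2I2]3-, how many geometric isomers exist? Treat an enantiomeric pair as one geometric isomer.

5

There are 5 geometric isomers: ONO trans, N3 trans, I trans; ONO cis, N3 cis, I trans; ONO trans, N3 cis, I cis; ONO cis, N3 cis, I cis (chiral); ONO cis, N3 trans, I cis.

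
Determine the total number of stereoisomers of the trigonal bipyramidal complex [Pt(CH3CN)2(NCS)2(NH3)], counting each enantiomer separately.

6

A trigonal bipyramid has two axial and three equatorial sites, which are chemically inequivalent.
Exhaustive case analysis gives 5 geometric isomers.
One of these lacks any improper symmetry element and so occurs as an enantiomeric pair, giving 5 + 1 = 6 stereoisomers in total.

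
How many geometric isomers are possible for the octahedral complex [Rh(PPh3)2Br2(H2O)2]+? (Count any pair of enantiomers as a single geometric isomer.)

5

The distinct arrangements are (5 in all): PPh3 trans, Br trans, H2O trans; PPh3 cis, Br trans, H2O cis; PPh3 trans, Br cis, H2O cis; PPh3 cis, Br cis, H2O cis (chiral); PPh3 cis, Br cis, H2O trans.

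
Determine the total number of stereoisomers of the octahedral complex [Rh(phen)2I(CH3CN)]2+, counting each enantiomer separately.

In an octahedral complex each vertex has one trans partner and four cis neighbours.
Each phen is bidentate and must span two cis positions.
There are 2 geometric isomers: I and CH3CN mutually trans; I and CH3CN mutually cis (chiral).
One of these lacks any improper symmetry element and so occurs as an enantiomeric pair, giving 2 + 1 = 3 stereoisomers in total.

3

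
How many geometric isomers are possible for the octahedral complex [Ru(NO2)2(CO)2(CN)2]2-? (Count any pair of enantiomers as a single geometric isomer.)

The distinct arrangements are (5 in all): NO2 trans, CO trans, CN trans; NO2 cis, CO cis, CN trans; NO2 trans, CO cis, CN cis; NO2 cis, CO cis, CN cis (chiral); NO2 cis, CO trans, CN cis.

5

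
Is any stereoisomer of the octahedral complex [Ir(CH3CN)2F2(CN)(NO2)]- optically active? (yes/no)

The six octahedral sites form three mutually perpendicular trans pairs.
There are 6 geometric isomers: CH3CN trans, F cis; CH3CN trans, F trans; CH3CN cis, F cis (3 arrangements, 2 chiral); CH3CN cis, F trans.
Of these, 2 lack any improper symmetry element and so occur as enantiomeric pairs, giving 6 + 2 = 8 stereoisomers in total.

yes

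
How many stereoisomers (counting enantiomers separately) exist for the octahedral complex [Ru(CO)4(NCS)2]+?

2

Systematic placement gives 2 geometric isomers: NCS trans; NCS cis.
Each arrangement has an internal mirror plane or centre of symmetry, so none is chiral.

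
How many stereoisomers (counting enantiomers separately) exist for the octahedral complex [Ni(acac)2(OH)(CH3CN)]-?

3

Each acac is bidentate and must span two cis positions.
There are 2 geometric isomers: OH and CH3CN mutually trans; OH and CH3CN mutually cis (chiral).
One of these lacks any improper symmetry element and so occurs as an enantiomeric pair, giving 2 + 1 = 3 stereoisomers in total.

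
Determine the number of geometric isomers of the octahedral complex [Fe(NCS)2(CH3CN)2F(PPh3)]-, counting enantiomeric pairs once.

6

The distinct arrangements are (6 in all): NCS cis, CH3CN trans; NCS trans, CH3CN trans; NCS cis, CH3CN cis (3 arrangements, 2 chiral); NCS trans, CH3CN cis.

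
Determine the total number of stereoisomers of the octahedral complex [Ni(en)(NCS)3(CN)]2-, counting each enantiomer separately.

2

The six octahedral sites form three mutually perpendicular trans pairs.
Each en is bidentate and must span two cis positions.
The distinct arrangements are (2 in all): NCS fac; NCS mer.
Each arrangement has an internal mirror plane or centre of symmetry, so none is chiral.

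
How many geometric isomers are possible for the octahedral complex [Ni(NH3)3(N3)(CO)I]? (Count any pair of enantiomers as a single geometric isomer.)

4

The six octahedral sites form three mutually perpendicular trans pairs.
Working through the distinct placements yields 4 geometric isomers: NH3 mer (3 arrangements); NH3 fac (chiral).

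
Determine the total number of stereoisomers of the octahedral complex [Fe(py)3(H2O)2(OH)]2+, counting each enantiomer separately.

3

Working through the distinct placements yields 3 geometric isomers: py mer, H2O trans; py mer, H2O cis; py fac, H2O cis.
Each arrangement has an internal mirror plane or centre of symmetry, so none is chiral.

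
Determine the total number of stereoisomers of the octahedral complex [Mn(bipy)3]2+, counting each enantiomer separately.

2

An octahedron has six vertices in three trans pairs; every non-trans pair is cis.
Each bipy is bidentate and must span two cis positions.
Only one geometric arrangement is possible; it has no improper symmetry element, so it exists as a pair of enantiomers (2 stereoisomers).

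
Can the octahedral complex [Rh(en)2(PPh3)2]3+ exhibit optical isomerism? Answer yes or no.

An octahedron has six vertices in three trans pairs; every non-trans pair is cis.
Each en is bidentate and must span two cis positions.
Working through the distinct placements yields 2 geometric isomers: PPh3 trans; PPh3 cis (chiral).
One of these lacks any improper symmetry element and so occurs as an enantiomeric pair, giving 2 + 1 = 3 stereoisomers in total.

yes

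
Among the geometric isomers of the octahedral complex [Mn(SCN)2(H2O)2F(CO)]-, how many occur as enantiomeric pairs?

An octahedron has six vertices in three trans pairs; every non-trans pair is cis.
The distinct arrangements are (6 in all): SCN trans, H2O trans; SCN cis, H2O cis (3 arrangements, 2 chiral); SCN trans, H2O cis; SCN cis, H2O trans.
Of these, 2 lack any improper symmetry element and so occur as enantiomeric pairs, giving 6 + 2 = 8 stereoisomers in total.

2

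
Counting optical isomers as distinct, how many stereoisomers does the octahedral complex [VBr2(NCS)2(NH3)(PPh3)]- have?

8

The six octahedral sites form three mutually perpendicular trans pairs.
There are 6 geometric isomers: Br trans, NCS trans; Br trans, NCS cis; Br cis, NCS cis (3 arrangements, 2 chiral); Br cis, NCS trans.
Of these, 2 lack any improper symmetry element and so occur as enantiomeric pairs, giving 6 + 2 = 8 stereoisomers in total.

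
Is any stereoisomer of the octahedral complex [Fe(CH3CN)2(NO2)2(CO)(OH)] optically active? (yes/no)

Systematic placement gives 6 geometric isomers: CH3CN trans, NO2 cis; CH3CN trans, NO2 trans; CH3CN cis, NO2 cis (3 arrangements, 2 chiral); CH3CN cis, NO2 trans.
Of these, 2 lack any improper symmetry element and so occur as enantiomeric pairs, giving 6 + 2 = 8 stereoisomers in total.

yes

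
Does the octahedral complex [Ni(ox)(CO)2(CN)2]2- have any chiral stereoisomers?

The six octahedral sites form three mutually perpendicular trans pairs.
Each ox is bidentate and must span two cis positions.
Working through the distinct placements yields 3 geometric isomers: CO cis, CN trans; CO cis, CN cis (chiral); CO trans, CN cis.
One of these lacks any improper symmetry element and so occurs as an enantiomeric pair, giving 3 + 1 = 4 stereoisomers in total.

yes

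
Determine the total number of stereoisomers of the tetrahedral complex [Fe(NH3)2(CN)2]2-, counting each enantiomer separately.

Only one geometric arrangement is possible.

1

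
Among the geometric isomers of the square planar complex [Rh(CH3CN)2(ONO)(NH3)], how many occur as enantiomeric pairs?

0

The distinct arrangements are (2 in all): CH3CN cis; CH3CN trans.
Each arrangement has an internal mirror plane or centre of symmetry, so none is chiral.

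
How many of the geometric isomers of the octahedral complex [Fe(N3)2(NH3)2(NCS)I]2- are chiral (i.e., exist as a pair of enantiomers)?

2

The six octahedral sites form three mutually perpendicular trans pairs.
Systematic placement gives 6 geometric isomers: N3 cis, NH3 trans; N3 cis, NH3 cis (3 arrangements, 2 chiral); N3 trans, NH3 trans; N3 trans, NH3 cis.
Of these, 2 lack any improper symmetry element and so occur as enantiomeric pairs, giving 6 + 2 = 8 stereoisomers in total.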